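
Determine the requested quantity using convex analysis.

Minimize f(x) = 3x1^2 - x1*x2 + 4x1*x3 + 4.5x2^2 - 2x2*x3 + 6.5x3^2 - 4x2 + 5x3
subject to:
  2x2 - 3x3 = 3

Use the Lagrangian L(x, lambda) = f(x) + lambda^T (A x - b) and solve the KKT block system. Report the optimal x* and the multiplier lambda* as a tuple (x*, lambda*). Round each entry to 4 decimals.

Form the Lagrangian:
  L(x, lambda) = (1/2) x^T Q x + c^T x + lambda^T (A x - b)
Stationarity (grad_x L = 0): Q x + c + A^T lambda = 0.
Primal feasibility: A x = b.

This gives the KKT block system:
  [ Q   A^T ] [ x     ]   [-c ]
  [ A    0  ] [ lambda ] = [ b ]

Solving the linear system:
  x*      = (0.5183, 0.5342, -0.6439)
  lambda* = (-0.7886)
  f(x*)   = -1.4952

x* = (0.5183, 0.5342, -0.6439), lambda* = (-0.7886)


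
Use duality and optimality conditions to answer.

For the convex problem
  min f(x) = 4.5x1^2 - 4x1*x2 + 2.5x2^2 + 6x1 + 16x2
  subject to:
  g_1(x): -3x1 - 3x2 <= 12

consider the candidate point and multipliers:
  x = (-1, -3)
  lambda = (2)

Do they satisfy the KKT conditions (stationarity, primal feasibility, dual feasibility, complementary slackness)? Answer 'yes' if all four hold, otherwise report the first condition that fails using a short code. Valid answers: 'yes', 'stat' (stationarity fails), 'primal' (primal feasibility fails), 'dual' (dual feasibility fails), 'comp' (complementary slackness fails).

Gradient of f: grad f(x) = Q x + c = (9, 5)
Constraint values g_i(x) = a_i^T x - b_i:
  g_1((-1, -3)) = 0
Stationarity residual: grad f(x) + sum_i lambda_i a_i = (3, -1)
  -> stationarity FAILS
Primal feasibility (all g_i <= 0): OK
Dual feasibility (all lambda_i >= 0): OK
Complementary slackness (lambda_i * g_i(x) = 0 for all i): OK

Verdict: the first failing condition is stationarity -> stat.

stat


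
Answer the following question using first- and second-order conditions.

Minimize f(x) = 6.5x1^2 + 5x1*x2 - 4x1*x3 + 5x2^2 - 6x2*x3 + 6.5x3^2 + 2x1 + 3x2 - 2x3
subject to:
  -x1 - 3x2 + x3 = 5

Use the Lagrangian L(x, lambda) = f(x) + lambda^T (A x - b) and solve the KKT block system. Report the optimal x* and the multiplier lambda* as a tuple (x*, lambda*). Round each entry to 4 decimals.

Form the Lagrangian:
  L(x, lambda) = (1/2) x^T Q x + c^T x + lambda^T (A x - b)
Stationarity (grad_x L = 0): Q x + c + A^T lambda = 0.
Primal feasibility: A x = b.

This gives the KKT block system:
  [ Q   A^T ] [ x     ]   [-c ]
  [ A    0  ] [ lambda ] = [ b ]

Solving the linear system:
  x*      = (0.1216, -1.815, -0.3233)
  lambda* = (-4.2006)
  f(x*)   = 8.224

x* = (0.1216, -1.815, -0.3233), lambda* = (-4.2006)


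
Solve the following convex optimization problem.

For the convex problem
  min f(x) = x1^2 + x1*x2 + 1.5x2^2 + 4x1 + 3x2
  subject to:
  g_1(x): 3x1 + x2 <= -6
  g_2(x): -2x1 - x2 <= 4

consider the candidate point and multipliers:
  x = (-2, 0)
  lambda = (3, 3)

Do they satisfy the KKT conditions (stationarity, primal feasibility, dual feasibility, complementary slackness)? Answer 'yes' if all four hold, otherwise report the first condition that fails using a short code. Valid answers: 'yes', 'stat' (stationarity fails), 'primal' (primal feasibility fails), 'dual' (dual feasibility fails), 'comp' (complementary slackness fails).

Gradient of f: grad f(x) = Q x + c = (0, 1)
Constraint values g_i(x) = a_i^T x - b_i:
  g_1((-2, 0)) = 0
  g_2((-2, 0)) = 0
Stationarity residual: grad f(x) + sum_i lambda_i a_i = (3, 1)
  -> stationarity FAILS
Primal feasibility (all g_i <= 0): OK
Dual feasibility (all lambda_i >= 0): OK
Complementary slackness (lambda_i * g_i(x) = 0 for all i): OK

Verdict: the first failing condition is stationarity -> stat.

stat


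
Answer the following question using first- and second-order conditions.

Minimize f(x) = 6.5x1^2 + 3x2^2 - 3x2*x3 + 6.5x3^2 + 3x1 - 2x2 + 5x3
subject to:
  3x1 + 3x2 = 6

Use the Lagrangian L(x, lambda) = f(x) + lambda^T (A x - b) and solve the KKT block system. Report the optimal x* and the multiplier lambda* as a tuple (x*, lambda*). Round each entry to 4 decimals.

Form the Lagrangian:
  L(x, lambda) = (1/2) x^T Q x + c^T x + lambda^T (A x - b)
Stationarity (grad_x L = 0): Q x + c + A^T lambda = 0.
Primal feasibility: A x = b.

This gives the KKT block system:
  [ Q   A^T ] [ x     ]   [-c ]
  [ A    0  ] [ lambda ] = [ b ]

Solving the linear system:
  x*      = (0.3697, 1.6303, -0.0084)
  lambda* = (-2.6022)
  f(x*)   = 6.7101

x* = (0.3697, 1.6303, -0.0084), lambda* = (-2.6022)


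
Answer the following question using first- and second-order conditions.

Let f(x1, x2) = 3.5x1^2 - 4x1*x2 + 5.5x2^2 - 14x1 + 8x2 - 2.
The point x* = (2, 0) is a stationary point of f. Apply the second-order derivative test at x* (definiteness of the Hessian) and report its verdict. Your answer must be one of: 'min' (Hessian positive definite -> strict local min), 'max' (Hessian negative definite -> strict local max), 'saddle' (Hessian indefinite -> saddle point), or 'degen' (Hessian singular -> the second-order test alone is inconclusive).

Compute the Hessian H = grad^2 f:
  H = [[7, -4], [-4, 11]]
Verify stationarity: grad f(x*) = H x* + g = (0, 0).
Eigenvalues of H: 4.5279, 13.4721.
Both eigenvalues > 0, so H is positive definite -> x* is a strict local min.

min


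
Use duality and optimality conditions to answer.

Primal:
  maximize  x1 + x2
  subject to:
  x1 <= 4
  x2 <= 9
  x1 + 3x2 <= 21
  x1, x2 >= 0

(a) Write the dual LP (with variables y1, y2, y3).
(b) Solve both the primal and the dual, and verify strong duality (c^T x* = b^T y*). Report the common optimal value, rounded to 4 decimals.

The standard primal-dual pair for 'max c^T x s.t. A x <= b, x >= 0' is:
  Dual:  min b^T y  s.t.  A^T y >= c,  y >= 0.

So the dual LP is:
  minimize  4y1 + 9y2 + 21y3
  subject to:
    y1 + y3 >= 1
    y2 + 3y3 >= 1
    y1, y2, y3 >= 0

Solving the primal: x* = (4, 5.6667).
  primal value c^T x* = 9.6667.
Solving the dual: y* = (0.6667, 0, 0.3333).
  dual value b^T y* = 9.6667.
Strong duality: c^T x* = b^T y*. Confirmed.

9.6667


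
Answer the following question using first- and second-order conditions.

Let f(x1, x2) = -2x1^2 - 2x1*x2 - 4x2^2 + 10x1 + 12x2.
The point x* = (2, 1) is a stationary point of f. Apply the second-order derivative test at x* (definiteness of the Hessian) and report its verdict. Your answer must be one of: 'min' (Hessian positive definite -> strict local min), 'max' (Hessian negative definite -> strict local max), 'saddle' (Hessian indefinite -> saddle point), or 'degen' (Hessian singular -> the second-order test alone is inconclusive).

Compute the Hessian H = grad^2 f:
  H = [[-4, -2], [-2, -8]]
Verify stationarity: grad f(x*) = H x* + g = (0, 0).
Eigenvalues of H: -8.8284, -3.1716.
Both eigenvalues < 0, so H is negative definite -> x* is a strict local max.

max


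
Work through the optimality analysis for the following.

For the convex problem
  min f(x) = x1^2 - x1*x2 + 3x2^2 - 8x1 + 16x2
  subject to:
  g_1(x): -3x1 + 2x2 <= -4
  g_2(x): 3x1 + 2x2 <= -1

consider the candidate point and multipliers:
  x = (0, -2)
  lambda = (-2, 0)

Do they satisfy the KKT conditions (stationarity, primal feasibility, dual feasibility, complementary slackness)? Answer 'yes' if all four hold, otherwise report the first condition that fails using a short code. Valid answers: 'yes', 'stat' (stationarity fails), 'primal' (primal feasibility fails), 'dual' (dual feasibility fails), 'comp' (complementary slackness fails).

Gradient of f: grad f(x) = Q x + c = (-6, 4)
Constraint values g_i(x) = a_i^T x - b_i:
  g_1((0, -2)) = 0
  g_2((0, -2)) = -3
Stationarity residual: grad f(x) + sum_i lambda_i a_i = (0, 0)
  -> stationarity OK
Primal feasibility (all g_i <= 0): OK
Dual feasibility (all lambda_i >= 0): FAILS
Complementary slackness (lambda_i * g_i(x) = 0 for all i): OK

Verdict: the first failing condition is dual_feasibility -> dual.

dual


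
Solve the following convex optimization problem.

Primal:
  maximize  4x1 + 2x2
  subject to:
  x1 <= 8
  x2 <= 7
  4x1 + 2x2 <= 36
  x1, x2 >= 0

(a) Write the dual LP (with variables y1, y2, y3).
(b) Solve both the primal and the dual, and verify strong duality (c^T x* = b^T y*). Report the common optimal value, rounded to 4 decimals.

The standard primal-dual pair for 'max c^T x s.t. A x <= b, x >= 0' is:
  Dual:  min b^T y  s.t.  A^T y >= c,  y >= 0.

So the dual LP is:
  minimize  8y1 + 7y2 + 36y3
  subject to:
    y1 + 4y3 >= 4
    y2 + 2y3 >= 2
    y1, y2, y3 >= 0

Solving the primal: x* = (5.5, 7).
  primal value c^T x* = 36.
Solving the dual: y* = (0, 0, 1).
  dual value b^T y* = 36.
Strong duality: c^T x* = b^T y*. Confirmed.

36


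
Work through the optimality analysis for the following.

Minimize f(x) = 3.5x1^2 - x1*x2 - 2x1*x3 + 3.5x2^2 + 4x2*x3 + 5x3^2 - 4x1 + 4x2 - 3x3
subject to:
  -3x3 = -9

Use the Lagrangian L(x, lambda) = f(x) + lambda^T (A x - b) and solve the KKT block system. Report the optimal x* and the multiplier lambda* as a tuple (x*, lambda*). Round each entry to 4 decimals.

Form the Lagrangian:
  L(x, lambda) = (1/2) x^T Q x + c^T x + lambda^T (A x - b)
Stationarity (grad_x L = 0): Q x + c + A^T lambda = 0.
Primal feasibility: A x = b.

This gives the KKT block system:
  [ Q   A^T ] [ x     ]   [-c ]
  [ A    0  ] [ lambda ] = [ b ]

Solving the linear system:
  x*      = (1.125, -2.125, 3)
  lambda* = (5.4167)
  f(x*)   = 13.375

x* = (1.125, -2.125, 3), lambda* = (5.4167)


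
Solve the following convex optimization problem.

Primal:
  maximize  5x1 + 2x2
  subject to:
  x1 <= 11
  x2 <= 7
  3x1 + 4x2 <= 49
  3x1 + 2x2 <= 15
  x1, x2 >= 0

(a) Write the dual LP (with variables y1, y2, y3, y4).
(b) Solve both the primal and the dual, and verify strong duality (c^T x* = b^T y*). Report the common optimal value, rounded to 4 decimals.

The standard primal-dual pair for 'max c^T x s.t. A x <= b, x >= 0' is:
  Dual:  min b^T y  s.t.  A^T y >= c,  y >= 0.

So the dual LP is:
  minimize  11y1 + 7y2 + 49y3 + 15y4
  subject to:
    y1 + 3y3 + 3y4 >= 5
    y2 + 4y3 + 2y4 >= 2
    y1, y2, y3, y4 >= 0

Solving the primal: x* = (5, 0).
  primal value c^T x* = 25.
Solving the dual: y* = (0, 0, 0, 1.6667).
  dual value b^T y* = 25.
Strong duality: c^T x* = b^T y*. Confirmed.

25


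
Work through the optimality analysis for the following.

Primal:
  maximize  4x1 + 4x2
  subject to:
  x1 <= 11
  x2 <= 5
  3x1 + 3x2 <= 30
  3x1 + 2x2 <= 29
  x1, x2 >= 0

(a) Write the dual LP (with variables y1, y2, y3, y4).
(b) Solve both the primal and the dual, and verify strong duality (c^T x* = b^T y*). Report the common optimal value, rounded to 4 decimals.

The standard primal-dual pair for 'max c^T x s.t. A x <= b, x >= 0' is:
  Dual:  min b^T y  s.t.  A^T y >= c,  y >= 0.

So the dual LP is:
  minimize  11y1 + 5y2 + 30y3 + 29y4
  subject to:
    y1 + 3y3 + 3y4 >= 4
    y2 + 3y3 + 2y4 >= 4
    y1, y2, y3, y4 >= 0

Solving the primal: x* = (9, 1).
  primal value c^T x* = 40.
Solving the dual: y* = (0, 0, 1.3333, 0).
  dual value b^T y* = 40.
Strong duality: c^T x* = b^T y*. Confirmed.

40


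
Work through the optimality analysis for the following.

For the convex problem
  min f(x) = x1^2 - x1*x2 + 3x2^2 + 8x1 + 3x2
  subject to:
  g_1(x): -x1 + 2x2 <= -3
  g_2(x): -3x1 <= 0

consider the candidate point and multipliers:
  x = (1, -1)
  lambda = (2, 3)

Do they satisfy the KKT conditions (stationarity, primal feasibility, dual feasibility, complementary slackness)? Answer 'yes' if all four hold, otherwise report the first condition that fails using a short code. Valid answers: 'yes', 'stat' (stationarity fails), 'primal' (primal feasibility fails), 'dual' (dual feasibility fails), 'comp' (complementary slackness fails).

Gradient of f: grad f(x) = Q x + c = (11, -4)
Constraint values g_i(x) = a_i^T x - b_i:
  g_1((1, -1)) = 0
  g_2((1, -1)) = -3
Stationarity residual: grad f(x) + sum_i lambda_i a_i = (0, 0)
  -> stationarity OK
Primal feasibility (all g_i <= 0): OK
Dual feasibility (all lambda_i >= 0): OK
Complementary slackness (lambda_i * g_i(x) = 0 for all i): FAILS

Verdict: the first failing condition is complementary_slackness -> comp.

comp


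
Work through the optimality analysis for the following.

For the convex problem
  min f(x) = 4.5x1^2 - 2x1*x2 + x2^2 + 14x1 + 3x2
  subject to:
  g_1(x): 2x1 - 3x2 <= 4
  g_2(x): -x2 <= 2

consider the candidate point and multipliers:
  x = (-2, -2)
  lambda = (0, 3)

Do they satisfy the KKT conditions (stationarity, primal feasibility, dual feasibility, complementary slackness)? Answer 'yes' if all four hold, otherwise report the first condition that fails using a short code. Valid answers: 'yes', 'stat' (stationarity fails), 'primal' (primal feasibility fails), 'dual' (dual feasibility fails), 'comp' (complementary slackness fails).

Gradient of f: grad f(x) = Q x + c = (0, 3)
Constraint values g_i(x) = a_i^T x - b_i:
  g_1((-2, -2)) = -2
  g_2((-2, -2)) = 0
Stationarity residual: grad f(x) + sum_i lambda_i a_i = (0, 0)
  -> stationarity OK
Primal feasibility (all g_i <= 0): OK
Dual feasibility (all lambda_i >= 0): OK
Complementary slackness (lambda_i * g_i(x) = 0 for all i): OK

Verdict: yes, KKT holds.

yes


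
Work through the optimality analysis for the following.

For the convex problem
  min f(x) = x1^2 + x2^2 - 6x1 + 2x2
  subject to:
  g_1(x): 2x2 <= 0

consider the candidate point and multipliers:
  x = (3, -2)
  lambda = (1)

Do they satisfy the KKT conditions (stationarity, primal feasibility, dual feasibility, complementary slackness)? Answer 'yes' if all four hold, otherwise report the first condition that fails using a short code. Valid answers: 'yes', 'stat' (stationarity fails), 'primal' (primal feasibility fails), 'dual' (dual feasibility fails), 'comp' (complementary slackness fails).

Gradient of f: grad f(x) = Q x + c = (0, -2)
Constraint values g_i(x) = a_i^T x - b_i:
  g_1((3, -2)) = -4
Stationarity residual: grad f(x) + sum_i lambda_i a_i = (0, 0)
  -> stationarity OK
Primal feasibility (all g_i <= 0): OK
Dual feasibility (all lambda_i >= 0): OK
Complementary slackness (lambda_i * g_i(x) = 0 for all i): FAILS

Verdict: the first failing condition is complementary_slackness -> comp.

comp


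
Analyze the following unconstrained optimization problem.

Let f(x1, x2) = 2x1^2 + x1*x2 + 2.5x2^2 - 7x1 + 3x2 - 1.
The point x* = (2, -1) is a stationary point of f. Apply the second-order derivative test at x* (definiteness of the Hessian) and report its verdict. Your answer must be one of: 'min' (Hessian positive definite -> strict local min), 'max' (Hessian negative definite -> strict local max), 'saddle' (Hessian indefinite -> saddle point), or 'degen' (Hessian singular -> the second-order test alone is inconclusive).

Compute the Hessian H = grad^2 f:
  H = [[4, 1], [1, 5]]
Verify stationarity: grad f(x*) = H x* + g = (0, 0).
Eigenvalues of H: 3.382, 5.618.
Both eigenvalues > 0, so H is positive definite -> x* is a strict local min.

min


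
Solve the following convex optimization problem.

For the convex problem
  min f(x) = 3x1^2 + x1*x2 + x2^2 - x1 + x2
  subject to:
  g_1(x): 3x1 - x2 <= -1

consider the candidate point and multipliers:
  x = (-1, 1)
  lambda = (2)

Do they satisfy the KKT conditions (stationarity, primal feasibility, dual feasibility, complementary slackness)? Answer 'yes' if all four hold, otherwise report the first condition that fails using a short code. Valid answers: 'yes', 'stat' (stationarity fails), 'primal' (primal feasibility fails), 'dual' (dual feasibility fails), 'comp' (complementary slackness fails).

Gradient of f: grad f(x) = Q x + c = (-6, 2)
Constraint values g_i(x) = a_i^T x - b_i:
  g_1((-1, 1)) = -3
Stationarity residual: grad f(x) + sum_i lambda_i a_i = (0, 0)
  -> stationarity OK
Primal feasibility (all g_i <= 0): OK
Dual feasibility (all lambda_i >= 0): OK
Complementary slackness (lambda_i * g_i(x) = 0 for all i): FAILS

Verdict: the first failing condition is complementary_slackness -> comp.

comp


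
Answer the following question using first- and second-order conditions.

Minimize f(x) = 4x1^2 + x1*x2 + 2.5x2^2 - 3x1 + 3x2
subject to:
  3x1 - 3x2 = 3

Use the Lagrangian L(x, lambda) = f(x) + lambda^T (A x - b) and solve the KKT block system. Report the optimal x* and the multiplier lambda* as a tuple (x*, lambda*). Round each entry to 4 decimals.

Form the Lagrangian:
  L(x, lambda) = (1/2) x^T Q x + c^T x + lambda^T (A x - b)
Stationarity (grad_x L = 0): Q x + c + A^T lambda = 0.
Primal feasibility: A x = b.

This gives the KKT block system:
  [ Q   A^T ] [ x     ]   [-c ]
  [ A    0  ] [ lambda ] = [ b ]

Solving the linear system:
  x*      = (0.4, -0.6)
  lambda* = (0.1333)
  f(x*)   = -1.7

x* = (0.4, -0.6), lambda* = (0.1333)


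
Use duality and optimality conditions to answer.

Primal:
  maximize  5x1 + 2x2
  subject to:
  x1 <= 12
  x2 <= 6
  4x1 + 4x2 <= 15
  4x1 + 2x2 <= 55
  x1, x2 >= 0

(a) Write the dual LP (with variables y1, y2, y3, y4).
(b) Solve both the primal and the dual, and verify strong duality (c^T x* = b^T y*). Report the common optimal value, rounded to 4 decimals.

The standard primal-dual pair for 'max c^T x s.t. A x <= b, x >= 0' is:
  Dual:  min b^T y  s.t.  A^T y >= c,  y >= 0.

So the dual LP is:
  minimize  12y1 + 6y2 + 15y3 + 55y4
  subject to:
    y1 + 4y3 + 4y4 >= 5
    y2 + 4y3 + 2y4 >= 2
    y1, y2, y3, y4 >= 0

Solving the primal: x* = (3.75, 0).
  primal value c^T x* = 18.75.
Solving the dual: y* = (0, 0, 1.25, 0).
  dual value b^T y* = 18.75.
Strong duality: c^T x* = b^T y*. Confirmed.

18.75


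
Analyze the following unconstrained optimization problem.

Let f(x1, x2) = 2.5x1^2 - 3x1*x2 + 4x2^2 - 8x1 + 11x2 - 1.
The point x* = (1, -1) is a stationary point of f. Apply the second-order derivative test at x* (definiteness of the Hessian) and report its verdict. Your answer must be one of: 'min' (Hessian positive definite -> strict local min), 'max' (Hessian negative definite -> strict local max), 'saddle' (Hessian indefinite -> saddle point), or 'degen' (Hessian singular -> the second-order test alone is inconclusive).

Compute the Hessian H = grad^2 f:
  H = [[5, -3], [-3, 8]]
Verify stationarity: grad f(x*) = H x* + g = (0, 0).
Eigenvalues of H: 3.1459, 9.8541.
Both eigenvalues > 0, so H is positive definite -> x* is a strict local min.

min


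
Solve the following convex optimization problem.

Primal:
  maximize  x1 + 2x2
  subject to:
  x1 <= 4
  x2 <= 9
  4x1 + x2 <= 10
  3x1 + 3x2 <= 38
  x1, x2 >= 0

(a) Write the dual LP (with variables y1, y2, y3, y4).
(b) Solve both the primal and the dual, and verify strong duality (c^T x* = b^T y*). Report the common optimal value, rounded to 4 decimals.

The standard primal-dual pair for 'max c^T x s.t. A x <= b, x >= 0' is:
  Dual:  min b^T y  s.t.  A^T y >= c,  y >= 0.

So the dual LP is:
  minimize  4y1 + 9y2 + 10y3 + 38y4
  subject to:
    y1 + 4y3 + 3y4 >= 1
    y2 + y3 + 3y4 >= 2
    y1, y2, y3, y4 >= 0

Solving the primal: x* = (0.25, 9).
  primal value c^T x* = 18.25.
Solving the dual: y* = (0, 1.75, 0.25, 0).
  dual value b^T y* = 18.25.
Strong duality: c^T x* = b^T y*. Confirmed.

18.25


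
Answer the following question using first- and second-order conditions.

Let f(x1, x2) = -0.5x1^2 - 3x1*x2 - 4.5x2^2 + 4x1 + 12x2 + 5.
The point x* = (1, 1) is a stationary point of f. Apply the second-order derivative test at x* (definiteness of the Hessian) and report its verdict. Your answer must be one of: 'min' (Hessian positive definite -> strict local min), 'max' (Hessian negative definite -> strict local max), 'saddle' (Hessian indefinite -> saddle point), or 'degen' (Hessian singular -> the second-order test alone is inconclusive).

Compute the Hessian H = grad^2 f:
  H = [[-1, -3], [-3, -9]]
Verify stationarity: grad f(x*) = H x* + g = (0, 0).
Eigenvalues of H: -10, 0.
H has a zero eigenvalue (singular; negative semidefinite but not definite), so H is neither positive definite, negative definite, nor indefinite. The second-order test alone is inconclusive -> degen.
(Indeed, f is constant along the null direction of H through x*, so x* is not a strict local extremum.)

degen


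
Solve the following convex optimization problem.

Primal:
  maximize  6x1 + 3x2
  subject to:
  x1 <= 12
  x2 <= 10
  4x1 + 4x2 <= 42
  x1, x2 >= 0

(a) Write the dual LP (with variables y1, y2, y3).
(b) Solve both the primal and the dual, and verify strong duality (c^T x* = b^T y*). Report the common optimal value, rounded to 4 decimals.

The standard primal-dual pair for 'max c^T x s.t. A x <= b, x >= 0' is:
  Dual:  min b^T y  s.t.  A^T y >= c,  y >= 0.

So the dual LP is:
  minimize  12y1 + 10y2 + 42y3
  subject to:
    y1 + 4y3 >= 6
    y2 + 4y3 >= 3
    y1, y2, y3 >= 0

Solving the primal: x* = (10.5, 0).
  primal value c^T x* = 63.
Solving the dual: y* = (0, 0, 1.5).
  dual value b^T y* = 63.
Strong duality: c^T x* = b^T y*. Confirmed.

63


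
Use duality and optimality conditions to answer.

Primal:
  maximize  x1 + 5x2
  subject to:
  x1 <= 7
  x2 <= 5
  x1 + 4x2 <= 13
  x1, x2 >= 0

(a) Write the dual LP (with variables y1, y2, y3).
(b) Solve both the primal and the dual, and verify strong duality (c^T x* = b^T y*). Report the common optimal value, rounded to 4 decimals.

The standard primal-dual pair for 'max c^T x s.t. A x <= b, x >= 0' is:
  Dual:  min b^T y  s.t.  A^T y >= c,  y >= 0.

So the dual LP is:
  minimize  7y1 + 5y2 + 13y3
  subject to:
    y1 + y3 >= 1
    y2 + 4y3 >= 5
    y1, y2, y3 >= 0

Solving the primal: x* = (0, 3.25).
  primal value c^T x* = 16.25.
Solving the dual: y* = (0, 0, 1.25).
  dual value b^T y* = 16.25.
Strong duality: c^T x* = b^T y*. Confirmed.

16.25


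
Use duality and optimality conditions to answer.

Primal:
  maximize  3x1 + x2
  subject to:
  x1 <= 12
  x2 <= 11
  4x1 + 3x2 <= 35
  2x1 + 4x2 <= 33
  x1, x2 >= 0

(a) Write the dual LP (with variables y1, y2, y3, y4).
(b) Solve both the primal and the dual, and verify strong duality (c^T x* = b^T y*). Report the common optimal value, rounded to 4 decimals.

The standard primal-dual pair for 'max c^T x s.t. A x <= b, x >= 0' is:
  Dual:  min b^T y  s.t.  A^T y >= c,  y >= 0.

So the dual LP is:
  minimize  12y1 + 11y2 + 35y3 + 33y4
  subject to:
    y1 + 4y3 + 2y4 >= 3
    y2 + 3y3 + 4y4 >= 1
    y1, y2, y3, y4 >= 0

Solving the primal: x* = (8.75, 0).
  primal value c^T x* = 26.25.
Solving the dual: y* = (0, 0, 0.75, 0).
  dual value b^T y* = 26.25.
Strong duality: c^T x* = b^T y*. Confirmed.

26.25


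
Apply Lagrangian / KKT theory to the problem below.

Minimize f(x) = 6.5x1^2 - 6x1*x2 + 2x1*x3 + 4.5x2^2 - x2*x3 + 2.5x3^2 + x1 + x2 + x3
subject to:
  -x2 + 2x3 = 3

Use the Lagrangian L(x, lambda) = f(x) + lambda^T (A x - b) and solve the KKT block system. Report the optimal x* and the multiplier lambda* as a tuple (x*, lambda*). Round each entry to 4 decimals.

Form the Lagrangian:
  L(x, lambda) = (1/2) x^T Q x + c^T x + lambda^T (A x - b)
Stationarity (grad_x L = 0): Q x + c + A^T lambda = 0.
Primal feasibility: A x = b.

This gives the KKT block system:
  [ Q   A^T ] [ x     ]   [-c ]
  [ A    0  ] [ lambda ] = [ b ]

Solving the linear system:
  x*      = (-0.5853, -0.7218, 1.1391)
  lambda* = (-3.1234)
  f(x*)   = 4.601

x* = (-0.5853, -0.7218, 1.1391), lambda* = (-3.1234)


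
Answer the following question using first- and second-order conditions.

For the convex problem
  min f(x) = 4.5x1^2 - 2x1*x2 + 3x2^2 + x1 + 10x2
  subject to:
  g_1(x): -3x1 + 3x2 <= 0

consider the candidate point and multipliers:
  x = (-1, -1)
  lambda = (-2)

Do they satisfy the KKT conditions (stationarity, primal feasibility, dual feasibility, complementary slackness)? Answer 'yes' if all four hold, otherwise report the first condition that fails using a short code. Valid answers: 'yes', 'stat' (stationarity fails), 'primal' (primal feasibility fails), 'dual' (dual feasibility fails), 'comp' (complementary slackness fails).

Gradient of f: grad f(x) = Q x + c = (-6, 6)
Constraint values g_i(x) = a_i^T x - b_i:
  g_1((-1, -1)) = 0
Stationarity residual: grad f(x) + sum_i lambda_i a_i = (0, 0)
  -> stationarity OK
Primal feasibility (all g_i <= 0): OK
Dual feasibility (all lambda_i >= 0): FAILS
Complementary slackness (lambda_i * g_i(x) = 0 for all i): OK

Verdict: the first failing condition is dual_feasibility -> dual.

dual


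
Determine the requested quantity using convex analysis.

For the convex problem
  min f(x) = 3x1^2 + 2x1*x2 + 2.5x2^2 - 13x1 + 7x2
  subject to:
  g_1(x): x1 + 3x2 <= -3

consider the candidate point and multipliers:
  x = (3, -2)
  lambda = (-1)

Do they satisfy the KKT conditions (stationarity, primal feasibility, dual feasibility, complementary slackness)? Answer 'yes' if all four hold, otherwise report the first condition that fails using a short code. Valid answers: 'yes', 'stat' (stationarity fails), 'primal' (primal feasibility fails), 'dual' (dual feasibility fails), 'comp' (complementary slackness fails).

Gradient of f: grad f(x) = Q x + c = (1, 3)
Constraint values g_i(x) = a_i^T x - b_i:
  g_1((3, -2)) = 0
Stationarity residual: grad f(x) + sum_i lambda_i a_i = (0, 0)
  -> stationarity OK
Primal feasibility (all g_i <= 0): OK
Dual feasibility (all lambda_i >= 0): FAILS
Complementary slackness (lambda_i * g_i(x) = 0 for all i): OK

Verdict: the first failing condition is dual_feasibility -> dual.

dual


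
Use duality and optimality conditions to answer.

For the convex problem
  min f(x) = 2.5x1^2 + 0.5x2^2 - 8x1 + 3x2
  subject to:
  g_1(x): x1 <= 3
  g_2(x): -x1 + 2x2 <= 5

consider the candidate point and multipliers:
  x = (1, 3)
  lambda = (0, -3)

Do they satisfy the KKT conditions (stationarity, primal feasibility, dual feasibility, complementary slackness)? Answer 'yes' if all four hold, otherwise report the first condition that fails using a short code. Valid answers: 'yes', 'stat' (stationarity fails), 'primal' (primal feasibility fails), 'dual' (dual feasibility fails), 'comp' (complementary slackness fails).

Gradient of f: grad f(x) = Q x + c = (-3, 6)
Constraint values g_i(x) = a_i^T x - b_i:
  g_1((1, 3)) = -2
  g_2((1, 3)) = 0
Stationarity residual: grad f(x) + sum_i lambda_i a_i = (0, 0)
  -> stationarity OK
Primal feasibility (all g_i <= 0): OK
Dual feasibility (all lambda_i >= 0): FAILS
Complementary slackness (lambda_i * g_i(x) = 0 for all i): OK

Verdict: the first failing condition is dual_feasibility -> dual.

dual


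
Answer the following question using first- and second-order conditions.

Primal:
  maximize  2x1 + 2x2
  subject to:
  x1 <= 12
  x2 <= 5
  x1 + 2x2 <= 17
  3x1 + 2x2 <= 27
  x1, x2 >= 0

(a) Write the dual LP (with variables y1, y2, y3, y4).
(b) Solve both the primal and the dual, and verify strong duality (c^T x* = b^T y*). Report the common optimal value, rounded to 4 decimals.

The standard primal-dual pair for 'max c^T x s.t. A x <= b, x >= 0' is:
  Dual:  min b^T y  s.t.  A^T y >= c,  y >= 0.

So the dual LP is:
  minimize  12y1 + 5y2 + 17y3 + 27y4
  subject to:
    y1 + y3 + 3y4 >= 2
    y2 + 2y3 + 2y4 >= 2
    y1, y2, y3, y4 >= 0

Solving the primal: x* = (5.6667, 5).
  primal value c^T x* = 21.3333.
Solving the dual: y* = (0, 0.6667, 0, 0.6667).
  dual value b^T y* = 21.3333.
Strong duality: c^T x* = b^T y*. Confirmed.

21.3333


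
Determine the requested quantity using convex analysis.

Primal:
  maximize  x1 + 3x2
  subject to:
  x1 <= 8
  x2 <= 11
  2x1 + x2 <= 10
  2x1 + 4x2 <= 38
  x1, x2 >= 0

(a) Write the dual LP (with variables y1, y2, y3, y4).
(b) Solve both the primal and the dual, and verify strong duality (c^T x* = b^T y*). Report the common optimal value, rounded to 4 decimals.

The standard primal-dual pair for 'max c^T x s.t. A x <= b, x >= 0' is:
  Dual:  min b^T y  s.t.  A^T y >= c,  y >= 0.

So the dual LP is:
  minimize  8y1 + 11y2 + 10y3 + 38y4
  subject to:
    y1 + 2y3 + 2y4 >= 1
    y2 + y3 + 4y4 >= 3
    y1, y2, y3, y4 >= 0

Solving the primal: x* = (0, 9.5).
  primal value c^T x* = 28.5.
Solving the dual: y* = (0, 0, 0, 0.75).
  dual value b^T y* = 28.5.
Strong duality: c^T x* = b^T y*. Confirmed.

28.5


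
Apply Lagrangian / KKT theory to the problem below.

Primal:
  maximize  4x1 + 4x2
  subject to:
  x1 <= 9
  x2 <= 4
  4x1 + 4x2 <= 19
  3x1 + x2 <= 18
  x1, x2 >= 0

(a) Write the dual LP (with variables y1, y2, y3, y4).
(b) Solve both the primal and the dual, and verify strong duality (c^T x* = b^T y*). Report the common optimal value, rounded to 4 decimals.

The standard primal-dual pair for 'max c^T x s.t. A x <= b, x >= 0' is:
  Dual:  min b^T y  s.t.  A^T y >= c,  y >= 0.

So the dual LP is:
  minimize  9y1 + 4y2 + 19y3 + 18y4
  subject to:
    y1 + 4y3 + 3y4 >= 4
    y2 + 4y3 + y4 >= 4
    y1, y2, y3, y4 >= 0

Solving the primal: x* = (4.75, 0).
  primal value c^T x* = 19.
Solving the dual: y* = (0, 0, 1, 0).
  dual value b^T y* = 19.
Strong duality: c^T x* = b^T y*. Confirmed.

19


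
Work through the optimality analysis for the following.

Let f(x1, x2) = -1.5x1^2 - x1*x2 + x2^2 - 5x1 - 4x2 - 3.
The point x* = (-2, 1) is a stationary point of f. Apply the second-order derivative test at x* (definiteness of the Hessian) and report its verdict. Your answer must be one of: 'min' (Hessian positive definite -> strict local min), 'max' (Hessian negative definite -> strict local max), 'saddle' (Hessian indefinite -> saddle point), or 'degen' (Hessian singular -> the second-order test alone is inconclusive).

Compute the Hessian H = grad^2 f:
  H = [[-3, -1], [-1, 2]]
Verify stationarity: grad f(x*) = H x* + g = (0, 0).
Eigenvalues of H: -3.1926, 2.1926.
Eigenvalues have mixed signs, so H is indefinite -> x* is a saddle point.

saddle


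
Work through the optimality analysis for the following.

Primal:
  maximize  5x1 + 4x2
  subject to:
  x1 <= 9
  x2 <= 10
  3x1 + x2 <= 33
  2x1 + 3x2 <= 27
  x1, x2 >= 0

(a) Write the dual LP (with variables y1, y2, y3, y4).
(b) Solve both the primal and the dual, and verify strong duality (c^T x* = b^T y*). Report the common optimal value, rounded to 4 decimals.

The standard primal-dual pair for 'max c^T x s.t. A x <= b, x >= 0' is:
  Dual:  min b^T y  s.t.  A^T y >= c,  y >= 0.

So the dual LP is:
  minimize  9y1 + 10y2 + 33y3 + 27y4
  subject to:
    y1 + 3y3 + 2y4 >= 5
    y2 + y3 + 3y4 >= 4
    y1, y2, y3, y4 >= 0

Solving the primal: x* = (9, 3).
  primal value c^T x* = 57.
Solving the dual: y* = (2.3333, 0, 0, 1.3333).
  dual value b^T y* = 57.
Strong duality: c^T x* = b^T y*. Confirmed.

57


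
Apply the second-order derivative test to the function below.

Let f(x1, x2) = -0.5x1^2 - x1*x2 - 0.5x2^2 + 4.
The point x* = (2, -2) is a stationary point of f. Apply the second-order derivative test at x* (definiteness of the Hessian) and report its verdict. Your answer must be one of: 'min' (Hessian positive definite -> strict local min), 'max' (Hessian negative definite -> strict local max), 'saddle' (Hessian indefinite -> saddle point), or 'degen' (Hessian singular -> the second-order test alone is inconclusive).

Compute the Hessian H = grad^2 f:
  H = [[-1, -1], [-1, -1]]
Verify stationarity: grad f(x*) = H x* + g = (0, 0).
Eigenvalues of H: -2, 0.
H has a zero eigenvalue (singular; negative semidefinite but not definite), so H is neither positive definite, negative definite, nor indefinite. The second-order test alone is inconclusive -> degen.
(Indeed, f is constant along the null direction of H through x*, so x* is not a strict local extremum.)

degen


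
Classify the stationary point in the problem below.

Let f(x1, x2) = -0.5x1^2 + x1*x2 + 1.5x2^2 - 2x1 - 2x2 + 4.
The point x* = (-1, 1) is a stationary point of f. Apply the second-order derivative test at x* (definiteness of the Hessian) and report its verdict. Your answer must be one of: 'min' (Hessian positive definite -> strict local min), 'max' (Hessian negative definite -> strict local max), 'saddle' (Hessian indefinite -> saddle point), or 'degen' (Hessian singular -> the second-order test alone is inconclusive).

Compute the Hessian H = grad^2 f:
  H = [[-1, 1], [1, 3]]
Verify stationarity: grad f(x*) = H x* + g = (0, 0).
Eigenvalues of H: -1.2361, 3.2361.
Eigenvalues have mixed signs, so H is indefinite -> x* is a saddle point.

saddle


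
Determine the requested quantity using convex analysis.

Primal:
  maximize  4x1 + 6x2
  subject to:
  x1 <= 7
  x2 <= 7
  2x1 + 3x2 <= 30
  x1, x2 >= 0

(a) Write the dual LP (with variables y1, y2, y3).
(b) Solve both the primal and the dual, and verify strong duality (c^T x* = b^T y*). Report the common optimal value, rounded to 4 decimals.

The standard primal-dual pair for 'max c^T x s.t. A x <= b, x >= 0' is:
  Dual:  min b^T y  s.t.  A^T y >= c,  y >= 0.

So the dual LP is:
  minimize  7y1 + 7y2 + 30y3
  subject to:
    y1 + 2y3 >= 4
    y2 + 3y3 >= 6
    y1, y2, y3 >= 0

Solving the primal: x* = (4.5, 7).
  primal value c^T x* = 60.
Solving the dual: y* = (0, 0, 2).
  dual value b^T y* = 60.
Strong duality: c^T x* = b^T y*. Confirmed.

60


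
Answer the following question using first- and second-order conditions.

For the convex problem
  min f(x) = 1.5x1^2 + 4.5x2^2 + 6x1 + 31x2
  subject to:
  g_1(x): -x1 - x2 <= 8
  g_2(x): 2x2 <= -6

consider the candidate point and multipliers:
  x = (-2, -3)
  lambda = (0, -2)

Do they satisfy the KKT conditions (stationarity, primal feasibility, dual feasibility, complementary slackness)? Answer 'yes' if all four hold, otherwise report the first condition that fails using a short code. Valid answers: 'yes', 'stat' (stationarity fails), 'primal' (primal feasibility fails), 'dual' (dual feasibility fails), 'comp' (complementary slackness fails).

Gradient of f: grad f(x) = Q x + c = (0, 4)
Constraint values g_i(x) = a_i^T x - b_i:
  g_1((-2, -3)) = -3
  g_2((-2, -3)) = 0
Stationarity residual: grad f(x) + sum_i lambda_i a_i = (0, 0)
  -> stationarity OK
Primal feasibility (all g_i <= 0): OK
Dual feasibility (all lambda_i >= 0): FAILS
Complementary slackness (lambda_i * g_i(x) = 0 for all i): OK

Verdict: the first failing condition is dual_feasibility -> dual.

dual


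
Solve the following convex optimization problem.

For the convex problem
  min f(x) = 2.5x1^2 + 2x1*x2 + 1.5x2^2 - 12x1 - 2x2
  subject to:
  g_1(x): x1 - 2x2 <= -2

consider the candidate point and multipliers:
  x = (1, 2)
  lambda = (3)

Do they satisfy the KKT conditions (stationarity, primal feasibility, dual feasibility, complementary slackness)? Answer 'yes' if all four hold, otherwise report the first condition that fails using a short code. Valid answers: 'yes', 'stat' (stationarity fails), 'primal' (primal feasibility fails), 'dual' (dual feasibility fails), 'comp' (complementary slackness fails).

Gradient of f: grad f(x) = Q x + c = (-3, 6)
Constraint values g_i(x) = a_i^T x - b_i:
  g_1((1, 2)) = -1
Stationarity residual: grad f(x) + sum_i lambda_i a_i = (0, 0)
  -> stationarity OK
Primal feasibility (all g_i <= 0): OK
Dual feasibility (all lambda_i >= 0): OK
Complementary slackness (lambda_i * g_i(x) = 0 for all i): FAILS

Verdict: the first failing condition is complementary_slackness -> comp.

comp


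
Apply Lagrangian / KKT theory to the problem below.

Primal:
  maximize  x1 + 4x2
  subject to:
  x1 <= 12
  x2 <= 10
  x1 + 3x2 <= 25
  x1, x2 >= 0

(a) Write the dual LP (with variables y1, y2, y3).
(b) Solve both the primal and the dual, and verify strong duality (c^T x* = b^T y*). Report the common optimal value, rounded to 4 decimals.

The standard primal-dual pair for 'max c^T x s.t. A x <= b, x >= 0' is:
  Dual:  min b^T y  s.t.  A^T y >= c,  y >= 0.

So the dual LP is:
  minimize  12y1 + 10y2 + 25y3
  subject to:
    y1 + y3 >= 1
    y2 + 3y3 >= 4
    y1, y2, y3 >= 0

Solving the primal: x* = (0, 8.3333).
  primal value c^T x* = 33.3333.
Solving the dual: y* = (0, 0, 1.3333).
  dual value b^T y* = 33.3333.
Strong duality: c^T x* = b^T y*. Confirmed.

33.3333


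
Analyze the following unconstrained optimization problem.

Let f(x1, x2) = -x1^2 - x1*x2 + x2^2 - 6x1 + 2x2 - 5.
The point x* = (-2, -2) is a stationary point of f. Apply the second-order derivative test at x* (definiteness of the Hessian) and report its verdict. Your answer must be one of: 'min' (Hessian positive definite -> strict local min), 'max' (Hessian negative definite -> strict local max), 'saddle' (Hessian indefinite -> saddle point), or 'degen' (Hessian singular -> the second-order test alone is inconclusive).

Compute the Hessian H = grad^2 f:
  H = [[-2, -1], [-1, 2]]
Verify stationarity: grad f(x*) = H x* + g = (0, 0).
Eigenvalues of H: -2.2361, 2.2361.
Eigenvalues have mixed signs, so H is indefinite -> x* is a saddle point.

saddle


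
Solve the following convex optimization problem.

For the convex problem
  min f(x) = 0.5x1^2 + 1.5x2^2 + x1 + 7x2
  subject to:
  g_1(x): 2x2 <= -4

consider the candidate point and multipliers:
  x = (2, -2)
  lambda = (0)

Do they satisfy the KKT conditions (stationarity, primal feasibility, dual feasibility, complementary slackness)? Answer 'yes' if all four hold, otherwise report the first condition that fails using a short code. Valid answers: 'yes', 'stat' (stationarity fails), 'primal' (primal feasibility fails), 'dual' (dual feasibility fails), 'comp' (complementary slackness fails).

Gradient of f: grad f(x) = Q x + c = (3, 1)
Constraint values g_i(x) = a_i^T x - b_i:
  g_1((2, -2)) = 0
Stationarity residual: grad f(x) + sum_i lambda_i a_i = (3, 1)
  -> stationarity FAILS
Primal feasibility (all g_i <= 0): OK
Dual feasibility (all lambda_i >= 0): OK
Complementary slackness (lambda_i * g_i(x) = 0 for all i): OK

Verdict: the first failing condition is stationarity -> stat.

stat


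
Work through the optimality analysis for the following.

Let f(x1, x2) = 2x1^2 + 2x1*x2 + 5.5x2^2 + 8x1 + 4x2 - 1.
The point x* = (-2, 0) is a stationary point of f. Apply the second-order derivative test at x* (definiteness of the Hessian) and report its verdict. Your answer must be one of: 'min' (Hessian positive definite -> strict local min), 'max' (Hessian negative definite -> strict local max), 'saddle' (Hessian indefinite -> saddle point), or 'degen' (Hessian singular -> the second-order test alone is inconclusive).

Compute the Hessian H = grad^2 f:
  H = [[4, 2], [2, 11]]
Verify stationarity: grad f(x*) = H x* + g = (0, 0).
Eigenvalues of H: 3.4689, 11.5311.
Both eigenvalues > 0, so H is positive definite -> x* is a strict local min.

min


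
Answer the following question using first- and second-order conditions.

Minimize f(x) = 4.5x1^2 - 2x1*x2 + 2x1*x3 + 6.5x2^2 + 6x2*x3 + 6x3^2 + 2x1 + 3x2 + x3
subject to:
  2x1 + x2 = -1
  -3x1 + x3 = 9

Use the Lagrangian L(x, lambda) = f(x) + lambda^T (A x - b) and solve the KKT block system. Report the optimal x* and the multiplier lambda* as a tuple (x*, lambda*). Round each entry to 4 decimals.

Form the Lagrangian:
  L(x, lambda) = (1/2) x^T Q x + c^T x + lambda^T (A x - b)
Stationarity (grad_x L = 0): Q x + c + A^T lambda = 0.
Primal feasibility: A x = b.

This gives the KKT block system:
  [ Q   A^T ] [ x     ]   [-c ]
  [ A    0  ] [ lambda ] = [ b ]

Solving the linear system:
  x*      = (-2.0769, 3.1538, 2.7692)
  lambda* = (-64.7692, -49)
  f(x*)   = 192.1538

x* = (-2.0769, 3.1538, 2.7692), lambda* = (-64.7692, -49)


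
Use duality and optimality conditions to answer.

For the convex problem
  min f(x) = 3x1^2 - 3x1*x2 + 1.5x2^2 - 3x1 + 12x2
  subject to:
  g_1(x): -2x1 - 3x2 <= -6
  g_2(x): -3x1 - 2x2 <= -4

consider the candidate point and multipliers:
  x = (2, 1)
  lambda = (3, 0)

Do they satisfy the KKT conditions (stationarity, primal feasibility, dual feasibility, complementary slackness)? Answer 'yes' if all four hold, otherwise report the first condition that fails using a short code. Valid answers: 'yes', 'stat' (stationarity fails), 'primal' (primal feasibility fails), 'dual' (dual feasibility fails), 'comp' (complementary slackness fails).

Gradient of f: grad f(x) = Q x + c = (6, 9)
Constraint values g_i(x) = a_i^T x - b_i:
  g_1((2, 1)) = -1
  g_2((2, 1)) = -4
Stationarity residual: grad f(x) + sum_i lambda_i a_i = (0, 0)
  -> stationarity OK
Primal feasibility (all g_i <= 0): OK
Dual feasibility (all lambda_i >= 0): OK
Complementary slackness (lambda_i * g_i(x) = 0 for all i): FAILS

Verdict: the first failing condition is complementary_slackness -> comp.

comp
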